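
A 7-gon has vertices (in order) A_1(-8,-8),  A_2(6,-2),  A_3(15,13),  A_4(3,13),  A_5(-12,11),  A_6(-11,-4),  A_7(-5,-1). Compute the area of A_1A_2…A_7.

A_1→A_2: (-8)(-2) − (6)(-8) = 64
A_2→A_3: (6)(13) − (15)(-2) = 108
A_3→A_4: (15)(13) − (3)(13) = 156
A_4→A_5: (3)(11) − (-12)(13) = 189
A_5→A_6: (-12)(-4) − (-11)(11) = 169
A_6→A_7: (-11)(-1) − (-5)(-4) = -9
A_7→A_1: (-5)(-8) − (-8)(-1) = 32
Σ = 709
Area = |Σ|/2 = 354.5.

354.5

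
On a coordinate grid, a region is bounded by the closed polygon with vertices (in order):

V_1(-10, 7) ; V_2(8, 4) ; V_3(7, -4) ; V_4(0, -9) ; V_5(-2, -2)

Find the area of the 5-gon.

Σ = (-96) + (-60) + (-63) + (-18) + (-34) = -271
Area = |Σ|/2 = 135.5.

135.5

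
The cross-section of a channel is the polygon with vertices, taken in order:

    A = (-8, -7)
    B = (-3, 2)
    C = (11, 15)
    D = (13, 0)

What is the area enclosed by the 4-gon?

195

Apply Gauss's area formula: 2A = Σ (x_i·y_{i+1} − x_{i+1}·y_i), indices taken mod 4.
Cross-terms: -37, -67, -195, -91  ⇒  Σ = -390
Area = |Σ|/2 = 195.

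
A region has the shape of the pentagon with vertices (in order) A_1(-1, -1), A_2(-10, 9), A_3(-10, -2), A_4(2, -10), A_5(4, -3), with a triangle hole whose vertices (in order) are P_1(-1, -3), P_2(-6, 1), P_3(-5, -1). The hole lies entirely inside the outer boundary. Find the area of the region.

Outer boundary:
Apply the shoelace formula: 2A = Σ (x_i·y_{i+1} − x_{i+1}·y_i), indices taken mod 5.
Σ = (-19) + (110) + (104) + (34) + (-7) = 222
Area = |Σ|/2 = 111.
Hole:
Σ = (-19) + (11) + (14) = 6
Area = |Σ|/2 = 3.
Net area = 111 − 3 = 108.

108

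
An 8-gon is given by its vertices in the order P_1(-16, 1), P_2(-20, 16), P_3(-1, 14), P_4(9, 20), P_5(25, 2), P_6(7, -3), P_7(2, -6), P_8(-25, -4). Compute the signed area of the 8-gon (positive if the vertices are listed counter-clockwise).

-750

Cross-terms: -236, -264, -146, -482, -89, -36, -158, -89  ⇒  Σ = -1500
Signed area = Σ/2 = -750 (negative ⇒ clockwise traversal).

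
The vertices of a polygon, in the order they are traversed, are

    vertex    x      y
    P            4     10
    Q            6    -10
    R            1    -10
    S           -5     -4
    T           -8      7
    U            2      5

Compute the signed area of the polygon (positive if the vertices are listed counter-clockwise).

-162.5

Apply Gauss's area formula: 2A = Σ (x_i·y_{i+1} − x_{i+1}·y_i), indices taken mod 6.
Cross-terms: -100, -50, -54, -67, -54, 0  ⇒  Σ = -325
Signed area = Σ/2 = -162.5 (negative ⇒ clockwise traversal).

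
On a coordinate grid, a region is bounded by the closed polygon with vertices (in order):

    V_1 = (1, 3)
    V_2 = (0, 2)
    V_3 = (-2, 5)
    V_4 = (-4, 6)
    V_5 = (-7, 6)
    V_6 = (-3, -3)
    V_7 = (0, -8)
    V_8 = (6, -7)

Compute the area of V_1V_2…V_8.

Apply the shoelace formula: 2A = Σ (x_i·y_{i+1} − x_{i+1}·y_i), indices taken mod 8.
V_1→V_2: (1)(2) − (0)(3) = 2
V_2→V_3: (0)(5) − (-2)(2) = 4
V_3→V_4: (-2)(6) − (-4)(5) = 8
V_4→V_5: (-4)(6) − (-7)(6) = 18
V_5→V_6: (-7)(-3) − (-3)(6) = 39
V_6→V_7: (-3)(-8) − (0)(-3) = 24
V_7→V_8: (0)(-7) − (6)(-8) = 48
V_8→V_1: (6)(3) − (1)(-7) = 25
Σ = 168
Area = |Σ|/2 = 84.

84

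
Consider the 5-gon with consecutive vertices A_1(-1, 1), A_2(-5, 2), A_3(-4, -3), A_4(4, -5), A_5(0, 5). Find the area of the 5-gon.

Apply Gauss's area formula: 2A = Σ (x_i·y_{i+1} − x_{i+1}·y_i), indices taken mod 5.
Cross-terms: 3, 23, 32, 20, 5  ⇒  Σ = 83
Area = |Σ|/2 = 41.5.

41.5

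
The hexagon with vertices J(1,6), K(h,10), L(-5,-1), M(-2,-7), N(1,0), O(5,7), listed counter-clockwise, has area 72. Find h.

-2

The doubled signed area Σ (x_i y_{i+1} − x_{i+1} y_i) is linear in h.
With h=0 it equals 130; the coefficient of h is -7 (from the two edges through K).
So -7·h + 130 = 2·72 = 144 ⇒ h = -2.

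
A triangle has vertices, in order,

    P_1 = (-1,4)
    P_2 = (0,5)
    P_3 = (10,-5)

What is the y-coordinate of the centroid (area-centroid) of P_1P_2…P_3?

Apply the surveyor's formula. First the cross-terms c_i = x_i·y_{i+1} − x_{i+1}·y_i:
  -5, -50, 35  ⇒  2A = -20, A = -10.
Then Σ (y_i + y_{i+1})·c_i = -80, so ȳ = -80 / (6·(-10)) = 4/3.

4/3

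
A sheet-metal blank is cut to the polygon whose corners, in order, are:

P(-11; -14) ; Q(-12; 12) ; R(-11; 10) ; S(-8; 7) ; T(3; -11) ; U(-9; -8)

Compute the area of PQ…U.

Apply the shoelace (surveyor's) formula: 2A = Σ (x_i·y_{i+1} − x_{i+1}·y_i), indices taken mod 6.
Cross-terms: -300, 12, 3, 67, -123, 38  ⇒  Σ = -303
Area = |Σ|/2 = 151.5.

151.5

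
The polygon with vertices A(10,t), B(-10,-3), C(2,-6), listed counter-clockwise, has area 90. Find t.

Write out the shoelace sum; only the two edges meeting at A involve t:
2·Area = [(2·t − 10·(-6)) + (10·(-3) − (-10)·t)] + 66
       = 12·t + 96 = 180
⇒ t = 7.

7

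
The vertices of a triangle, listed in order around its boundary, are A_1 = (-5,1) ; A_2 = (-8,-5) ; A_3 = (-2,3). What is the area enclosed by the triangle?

A_1→A_2: (-5)(-5) − (-8)(1) = 33
A_2→A_3: (-8)(3) − (-2)(-5) = -34
A_3→A_1: (-2)(1) − (-5)(3) = 13
Σ = 12
Area = |Σ|/2 = 6.

6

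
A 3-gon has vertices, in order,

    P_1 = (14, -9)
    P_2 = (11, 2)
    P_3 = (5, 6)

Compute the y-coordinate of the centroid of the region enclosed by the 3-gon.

Apply the surveyor's formula. First the cross-terms c_i = x_i·y_{i+1} − x_{i+1}·y_i:
  127, 56, -129  ⇒  2A = 54, A = 27.
Then Σ (y_i + y_{i+1})·c_i = -54, so ȳ = -54 / (6·27) = -1/3.

-1/3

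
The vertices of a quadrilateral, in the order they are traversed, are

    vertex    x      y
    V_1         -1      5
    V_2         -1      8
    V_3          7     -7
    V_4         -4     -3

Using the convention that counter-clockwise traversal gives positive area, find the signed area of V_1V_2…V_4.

Apply the shoelace formula: 2A = Σ (x_i·y_{i+1} − x_{i+1}·y_i), indices taken mod 4.
V_1→V_2: (-1)(8) − (-1)(5) = -3
V_2→V_3: (-1)(-7) − (7)(8) = -49
V_3→V_4: (7)(-3) − (-4)(-7) = -49
V_4→V_1: (-4)(5) − (-1)(-3) = -23
Σ = -124
Signed area = Σ/2 = -62 (negative ⇒ clockwise traversal).

-62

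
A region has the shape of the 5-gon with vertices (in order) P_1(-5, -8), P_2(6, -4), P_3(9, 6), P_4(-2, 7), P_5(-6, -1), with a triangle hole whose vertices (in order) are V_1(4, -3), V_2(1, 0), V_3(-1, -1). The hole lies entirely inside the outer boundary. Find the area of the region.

Outer boundary:
Apply the shoelace (surveyor's) formula: 2A = Σ (x_i·y_{i+1} − x_{i+1}·y_i), indices taken mod 5.
Cross-terms: 68, 72, 75, 44, 43  ⇒  Σ = 302
Area = |Σ|/2 = 151.
Hole:
Σ = (3) + (-1) + (7) = 9
Area = |Σ|/2 = 4.5.
Net area = 151 − 4.5 = 146.5.

146.5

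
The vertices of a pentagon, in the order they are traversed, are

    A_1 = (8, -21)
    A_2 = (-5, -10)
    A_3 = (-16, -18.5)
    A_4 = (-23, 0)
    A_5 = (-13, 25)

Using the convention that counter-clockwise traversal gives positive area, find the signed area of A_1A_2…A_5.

-590

Σ = (-185) + (-67.5) + (-425.5) + (-575) + (73) = -1180
Signed area = Σ/2 = -590 (negative ⇒ clockwise traversal).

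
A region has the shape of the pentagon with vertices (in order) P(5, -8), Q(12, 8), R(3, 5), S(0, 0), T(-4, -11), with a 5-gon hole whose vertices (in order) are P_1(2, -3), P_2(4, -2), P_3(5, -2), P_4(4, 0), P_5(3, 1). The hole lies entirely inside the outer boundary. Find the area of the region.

124

Outer boundary:
Apply the shoelace formula: 2A = Σ (x_i·y_{i+1} − x_{i+1}·y_i), indices taken mod 5.
P→Q: (5)(8) − (12)(-8) = 136
Q→R: (12)(5) − (3)(8) = 36
R→S: (3)(0) − (0)(5) = 0
S→T: (0)(-11) − (-4)(0) = 0
T→P: (-4)(-8) − (5)(-11) = 87
Σ = 259
Area = |Σ|/2 = 129.5.
Hole:
Apply the surveyor's formula: 2A = Σ (x_i·y_{i+1} − x_{i+1}·y_i), indices taken mod 5.
P_1→P_2: (2)(-2) − (4)(-3) = 8
P_2→P_3: (4)(-2) − (5)(-2) = 2
P_3→P_4: (5)(0) − (4)(-2) = 8
P_4→P_5: (4)(1) − (3)(0) = 4
P_5→P_1: (3)(-3) − (2)(1) = -11
Σ = 11
Area = |Σ|/2 = 5.5.
Net area = 129.5 − 5.5 = 124.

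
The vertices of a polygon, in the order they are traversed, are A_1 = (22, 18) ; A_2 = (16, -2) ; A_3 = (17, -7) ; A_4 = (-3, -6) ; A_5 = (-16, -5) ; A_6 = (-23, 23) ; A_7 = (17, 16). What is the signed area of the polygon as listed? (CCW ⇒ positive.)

A_1→A_2: (22)(-2) − (16)(18) = -332
A_2→A_3: (16)(-7) − (17)(-2) = -78
A_3→A_4: (17)(-6) − (-3)(-7) = -123
A_4→A_5: (-3)(-5) − (-16)(-6) = -81
A_5→A_6: (-16)(23) − (-23)(-5) = -483
A_6→A_7: (-23)(16) − (17)(23) = -759
A_7→A_1: (17)(18) − (22)(16) = -46
Σ = -1902
Signed area = Σ/2 = -951 (negative ⇒ clockwise traversal).

-951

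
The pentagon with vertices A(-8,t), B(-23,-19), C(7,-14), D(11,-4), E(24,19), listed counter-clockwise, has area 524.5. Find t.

-3

The doubled signed area Σ (x_i y_{i+1} − x_{i+1} y_i) is linear in t.
With t=0 it equals 1190; the coefficient of t is 47 (from the two edges through A).
So 47·t + 1190 = 2·524.5 = 1049 ⇒ t = -3.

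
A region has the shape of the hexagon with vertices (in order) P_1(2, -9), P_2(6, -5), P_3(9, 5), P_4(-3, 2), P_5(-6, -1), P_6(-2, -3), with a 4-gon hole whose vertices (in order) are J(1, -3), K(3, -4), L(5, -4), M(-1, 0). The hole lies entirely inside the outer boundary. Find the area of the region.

Outer boundary:
Apply the shoelace (surveyor's) formula: 2A = Σ (x_i·y_{i+1} − x_{i+1}·y_i), indices taken mod 6.
Σ = (44) + (75) + (33) + (15) + (16) + (24) = 207
Area = |Σ|/2 = 103.5.
Hole:
Σ = (5) + (8) + (-4) + (3) = 12
Area = |Σ|/2 = 6.
Net area = 103.5 − 6 = 97.5.

97.5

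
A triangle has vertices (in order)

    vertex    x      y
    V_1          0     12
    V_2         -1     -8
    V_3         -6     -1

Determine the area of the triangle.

Apply the shoelace (surveyor's) formula: 2A = Σ (x_i·y_{i+1} − x_{i+1}·y_i), indices taken mod 3.
Cross-terms: 12, -47, -72  ⇒  Σ = -107
Area = |Σ|/2 = 53.5.

53.5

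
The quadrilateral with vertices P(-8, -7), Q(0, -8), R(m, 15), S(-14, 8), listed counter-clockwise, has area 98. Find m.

The doubled signed area Σ (x_i y_{i+1} − x_{i+1} y_i) is linear in m.
With m=0 it equals 436; the coefficient of m is 16 (from the two edges through R).
So 16·m + 436 = 2·98 = 196 ⇒ m = -15.

-15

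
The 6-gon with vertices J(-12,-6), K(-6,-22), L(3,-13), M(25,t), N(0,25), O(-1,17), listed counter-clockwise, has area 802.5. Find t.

The doubled signed area Σ (x_i y_{i+1} − x_{i+1} y_i) is linear in t.
With t=0 it equals 1557; the coefficient of t is 3 (from the two edges through M).
So 3·t + 1557 = 2·802.5 = 1605 ⇒ t = 16.

16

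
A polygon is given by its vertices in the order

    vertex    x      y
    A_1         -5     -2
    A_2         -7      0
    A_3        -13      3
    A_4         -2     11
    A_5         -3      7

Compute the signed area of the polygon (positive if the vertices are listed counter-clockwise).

-56

Apply the shoelace (surveyor's) formula: 2A = Σ (x_i·y_{i+1} − x_{i+1}·y_i), indices taken mod 5.
Cross-terms: -14, -21, -137, 19, 41  ⇒  Σ = -112
Signed area = Σ/2 = -56 (negative ⇒ clockwise traversal).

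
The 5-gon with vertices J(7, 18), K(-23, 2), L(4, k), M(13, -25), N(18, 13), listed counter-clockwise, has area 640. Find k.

The doubled signed area Σ (x_i y_{i+1} − x_{i+1} y_i) is linear in k.
With k=0 it equals 1172; the coefficient of k is -36 (from the two edges through L).
So -36·k + 1172 = 2·640 = 1280 ⇒ k = -3.

-3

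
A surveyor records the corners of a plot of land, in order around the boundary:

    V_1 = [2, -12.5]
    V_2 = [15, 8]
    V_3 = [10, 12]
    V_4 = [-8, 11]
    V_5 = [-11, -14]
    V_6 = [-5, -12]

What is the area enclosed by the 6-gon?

445.5

Apply the shoelace (surveyor's) formula: 2A = Σ (x_i·y_{i+1} − x_{i+1}·y_i), indices taken mod 6.
Σ = (203.5) + (100) + (206) + (233) + (62) + (86.5) = 891
Area = |Σ|/2 = 445.5.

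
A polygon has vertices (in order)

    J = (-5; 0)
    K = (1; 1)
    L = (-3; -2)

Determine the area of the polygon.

7

Apply the shoelace formula: 2A = Σ (x_i·y_{i+1} − x_{i+1}·y_i), indices taken mod 3.
Σ = (-5) + (1) + (-10) = -14
Area = |Σ|/2 = 7.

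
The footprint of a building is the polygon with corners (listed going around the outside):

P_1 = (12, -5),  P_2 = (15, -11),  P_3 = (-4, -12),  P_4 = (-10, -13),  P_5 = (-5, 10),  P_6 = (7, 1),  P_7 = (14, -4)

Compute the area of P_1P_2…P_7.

326.5

Apply the surveyor's formula: 2A = Σ (x_i·y_{i+1} − x_{i+1}·y_i), indices taken mod 7.
Σ = (-57) + (-224) + (-68) + (-165) + (-75) + (-42) + (-22) = -653
Area = |Σ|/2 = 326.5.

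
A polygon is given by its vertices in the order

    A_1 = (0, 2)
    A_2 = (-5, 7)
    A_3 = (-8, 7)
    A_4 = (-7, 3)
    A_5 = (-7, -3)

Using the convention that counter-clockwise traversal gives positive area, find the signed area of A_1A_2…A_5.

Apply the shoelace formula: 2A = Σ (x_i·y_{i+1} − x_{i+1}·y_i), indices taken mod 5.
Cross-terms: 10, 21, 25, 42, -14  ⇒  Σ = 84
Signed area = Σ/2 = 42 (positive ⇒ counter-clockwise traversal).

42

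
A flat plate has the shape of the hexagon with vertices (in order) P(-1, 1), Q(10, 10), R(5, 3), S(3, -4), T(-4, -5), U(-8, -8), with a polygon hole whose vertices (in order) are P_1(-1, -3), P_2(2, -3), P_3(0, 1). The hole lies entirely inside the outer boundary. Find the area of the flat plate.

56

Outer boundary:
Apply the shoelace (surveyor's) formula: 2A = Σ (x_i·y_{i+1} − x_{i+1}·y_i), indices taken mod 6.
P→Q: (-1)(10) − (10)(1) = -20
Q→R: (10)(3) − (5)(10) = -20
R→S: (5)(-4) − (3)(3) = -29
S→T: (3)(-5) − (-4)(-4) = -31
T→U: (-4)(-8) − (-8)(-5) = -8
U→P: (-8)(1) − (-1)(-8) = -16
Σ = -124
Area = |Σ|/2 = 62.
Hole:
Apply the surveyor's formula: 2A = Σ (x_i·y_{i+1} − x_{i+1}·y_i), indices taken mod 3.
Σ = (9) + (2) + (1) = 12
Area = |Σ|/2 = 6.
Net area = 62 − 6 = 56.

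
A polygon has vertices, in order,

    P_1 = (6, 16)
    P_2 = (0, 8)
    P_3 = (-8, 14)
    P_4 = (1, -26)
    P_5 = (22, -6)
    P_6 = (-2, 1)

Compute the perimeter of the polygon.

132

|P_1P_2| = √((-6)² + (-8)²) = √100 = 10
|P_2P_3| = √((-8)² + (6)²) = √100 = 10
|P_3P_4| = √((9)² + (-40)²) = √1681 = 41
|P_4P_5| = √((21)² + (20)²) = √841 = 29
|P_5P_6| = √((-24)² + (7)²) = √625 = 25
|P_6P_1| = √((8)² + (15)²) = √289 = 17
Perimeter = 10 + 10 + 41 + 29 + 25 + 17 = 132.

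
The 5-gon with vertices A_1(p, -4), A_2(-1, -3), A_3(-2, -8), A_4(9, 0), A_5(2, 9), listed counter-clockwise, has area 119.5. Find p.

Write out the shoelace sum; only the two edges meeting at A_1 involve p:
2·Area = [(2·(-4) − p·9) + (p·(-3) − (-1)·(-4))] + 155
       = -12·p + 143 = 239
⇒ p = -8.

-8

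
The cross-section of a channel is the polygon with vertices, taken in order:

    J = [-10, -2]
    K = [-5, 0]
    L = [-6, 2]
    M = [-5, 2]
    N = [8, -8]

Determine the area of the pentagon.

47

Cross-terms: -10, -10, -2, 24, -96  ⇒  Σ = -94
Area = |Σ|/2 = 47.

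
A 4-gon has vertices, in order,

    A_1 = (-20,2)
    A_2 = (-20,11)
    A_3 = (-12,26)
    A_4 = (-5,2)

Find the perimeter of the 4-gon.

66

|A_1A_2| = √((0)² + (9)²) = √81 = 9
|A_2A_3| = √((8)² + (15)²) = √289 = 17
|A_3A_4| = √((7)² + (-24)²) = √625 = 25
|A_4A_1| = √((-15)² + (0)²) = √225 = 15
Perimeter = 9 + 17 + 25 + 15 = 66.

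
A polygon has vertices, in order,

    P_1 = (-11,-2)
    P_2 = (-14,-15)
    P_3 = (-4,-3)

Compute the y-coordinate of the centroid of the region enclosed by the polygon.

-20/3

Apply the shoelace formula. First the cross-terms c_i = x_i·y_{i+1} − x_{i+1}·y_i:
  137, -18, -25  ⇒  2A = 94, A = 47.
Then Σ (y_i + y_{i+1})·c_i = -1880, so ȳ = -1880 / (6·47) = -20/3.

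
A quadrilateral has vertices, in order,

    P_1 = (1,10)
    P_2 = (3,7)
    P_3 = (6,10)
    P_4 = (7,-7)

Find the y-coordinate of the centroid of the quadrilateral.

Apply the surveyor's formula. First the cross-terms c_i = x_i·y_{i+1} − x_{i+1}·y_i:
  -23, -12, -112, 77  ⇒  2A = -70, A = -35.
Then Σ (y_i + y_{i+1})·c_i = -700, so ȳ = -700 / (6·(-35)) = 10/3.

10/3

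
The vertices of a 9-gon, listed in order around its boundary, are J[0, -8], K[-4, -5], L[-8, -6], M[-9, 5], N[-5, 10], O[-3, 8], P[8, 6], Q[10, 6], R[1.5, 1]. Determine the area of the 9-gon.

Apply the shoelace (surveyor's) formula: 2A = Σ (x_i·y_{i+1} − x_{i+1}·y_i), indices taken mod 9.
Σ = (-32) + (-16) + (-94) + (-65) + (-10) + (-82) + (-12) + (1) + (-12) = -322
Area = |Σ|/2 = 161.

161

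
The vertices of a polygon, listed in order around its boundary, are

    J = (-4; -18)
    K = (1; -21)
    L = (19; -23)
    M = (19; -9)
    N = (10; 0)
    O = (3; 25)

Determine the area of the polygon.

565

Σ = (102) + (376) + (266) + (90) + (250) + (46) = 1130
Area = |Σ|/2 = 565.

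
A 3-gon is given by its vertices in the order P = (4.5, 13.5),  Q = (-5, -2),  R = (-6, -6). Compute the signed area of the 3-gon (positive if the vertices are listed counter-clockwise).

Apply Gauss's area formula: 2A = Σ (x_i·y_{i+1} − x_{i+1}·y_i), indices taken mod 3.
Σ = (58.5) + (18) + (-54) = 22.5
Signed area = Σ/2 = 11.25 (positive ⇒ counter-clockwise traversal).

11.25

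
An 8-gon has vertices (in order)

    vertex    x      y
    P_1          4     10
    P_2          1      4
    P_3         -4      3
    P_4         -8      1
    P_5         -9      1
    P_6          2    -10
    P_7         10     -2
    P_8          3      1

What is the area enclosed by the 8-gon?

Apply the shoelace formula: 2A = Σ (x_i·y_{i+1} − x_{i+1}·y_i), indices taken mod 8.
Σ = (6) + (19) + (20) + (1) + (88) + (96) + (16) + (26) = 272
Area = |Σ|/2 = 136.

136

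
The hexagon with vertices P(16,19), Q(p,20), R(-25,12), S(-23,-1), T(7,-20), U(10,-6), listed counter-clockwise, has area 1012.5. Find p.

The doubled signed area Σ (x_i y_{i+1} − x_{i+1} y_i) is linear in p.
With p=0 it equals 2032; the coefficient of p is -7 (from the two edges through Q).
So -7·p + 2032 = 2·1012.5 = 2025 ⇒ p = 1.

1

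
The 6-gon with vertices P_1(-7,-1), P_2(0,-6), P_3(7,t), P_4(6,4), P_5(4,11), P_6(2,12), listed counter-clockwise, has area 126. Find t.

The doubled signed area Σ (x_i y_{i+1} − x_{i+1} y_i) is linear in t.
With t=0 it equals 270; the coefficient of t is -6 (from the two edges through P_3).
So -6·t + 270 = 2·126 = 252 ⇒ t = 3.

3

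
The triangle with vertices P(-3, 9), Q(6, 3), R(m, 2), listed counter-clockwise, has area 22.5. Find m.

15

The doubled signed area Σ (x_i y_{i+1} − x_{i+1} y_i) is linear in m.
With m=0 it equals -45; the coefficient of m is 6 (from the two edges through R).
So 6·m + -45 = 2·22.5 = 45 ⇒ m = 15.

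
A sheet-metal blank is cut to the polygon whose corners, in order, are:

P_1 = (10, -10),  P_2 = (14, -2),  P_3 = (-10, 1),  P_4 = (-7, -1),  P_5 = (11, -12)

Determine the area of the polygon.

118

Apply Gauss's area formula: 2A = Σ (x_i·y_{i+1} − x_{i+1}·y_i), indices taken mod 5.
Cross-terms: 120, -6, 17, 95, 10  ⇒  Σ = 236
Area = |Σ|/2 = 118.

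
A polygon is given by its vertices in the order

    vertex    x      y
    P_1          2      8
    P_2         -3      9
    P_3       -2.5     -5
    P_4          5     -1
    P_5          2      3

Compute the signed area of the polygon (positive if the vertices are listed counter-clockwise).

67

Apply the shoelace formula: 2A = Σ (x_i·y_{i+1} − x_{i+1}·y_i), indices taken mod 5.
Σ = (42) + (37.5) + (27.5) + (17) + (10) = 134
Signed area = Σ/2 = 67 (positive ⇒ counter-clockwise traversal).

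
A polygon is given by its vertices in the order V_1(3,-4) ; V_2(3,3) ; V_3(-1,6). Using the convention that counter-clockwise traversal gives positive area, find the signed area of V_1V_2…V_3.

Apply the surveyor's formula: 2A = Σ (x_i·y_{i+1} − x_{i+1}·y_i), indices taken mod 3.
Σ = (21) + (21) + (-14) = 28
Signed area = Σ/2 = 14 (positive ⇒ counter-clockwise traversal).

14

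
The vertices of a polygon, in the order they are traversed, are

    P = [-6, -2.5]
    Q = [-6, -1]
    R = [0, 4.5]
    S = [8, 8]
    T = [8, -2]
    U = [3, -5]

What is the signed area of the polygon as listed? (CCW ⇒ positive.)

Apply the shoelace formula: 2A = Σ (x_i·y_{i+1} − x_{i+1}·y_i), indices taken mod 6.
Σ = (-9) + (-27) + (-36) + (-80) + (-34) + (-37.5) = -223.5
Signed area = Σ/2 = -111.75 (negative ⇒ clockwise traversal).

-111.75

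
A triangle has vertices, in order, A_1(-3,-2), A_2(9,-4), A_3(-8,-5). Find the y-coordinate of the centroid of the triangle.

-11/3

Apply Gauss's area formula. First the cross-terms c_i = x_i·y_{i+1} − x_{i+1}·y_i:
  30, -77, 1  ⇒  2A = -46, A = -23.
Then Σ (y_i + y_{i+1})·c_i = 506, so ȳ = 506 / (6·(-23)) = -11/3.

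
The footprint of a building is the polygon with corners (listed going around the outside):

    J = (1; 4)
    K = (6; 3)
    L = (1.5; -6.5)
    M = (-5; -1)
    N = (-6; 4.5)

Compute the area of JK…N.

77.75

Apply the surveyor's formula: 2A = Σ (x_i·y_{i+1} − x_{i+1}·y_i), indices taken mod 5.
Σ = (-21) + (-43.5) + (-34) + (-28.5) + (-28.5) = -155.5
Area = |Σ|/2 = 77.75.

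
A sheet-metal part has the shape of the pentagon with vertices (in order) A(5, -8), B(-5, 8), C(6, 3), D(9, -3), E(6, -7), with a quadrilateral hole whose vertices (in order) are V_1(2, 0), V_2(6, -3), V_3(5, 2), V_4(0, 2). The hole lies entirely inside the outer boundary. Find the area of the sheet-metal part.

69.5

Outer boundary:
Apply the shoelace (surveyor's) formula: 2A = Σ (x_i·y_{i+1} − x_{i+1}·y_i), indices taken mod 5.
A→B: (5)(8) − (-5)(-8) = 0
B→C: (-5)(3) − (6)(8) = -63
C→D: (6)(-3) − (9)(3) = -45
D→E: (9)(-7) − (6)(-3) = -45
E→A: (6)(-8) − (5)(-7) = -13
Σ = -166
Area = |Σ|/2 = 83.
Hole:
Cross-terms: -6, 27, 10, -4  ⇒  Σ = 27
Area = |Σ|/2 = 13.5.
Net area = 83 − 13.5 = 69.5.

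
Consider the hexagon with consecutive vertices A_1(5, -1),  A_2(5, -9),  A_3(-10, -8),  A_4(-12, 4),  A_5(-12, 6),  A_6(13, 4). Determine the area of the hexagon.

Apply the surveyor's formula: 2A = Σ (x_i·y_{i+1} − x_{i+1}·y_i), indices taken mod 6.
Σ = (-40) + (-130) + (-136) + (-24) + (-126) + (-33) = -489
Area = |Σ|/2 = 244.5.

244.5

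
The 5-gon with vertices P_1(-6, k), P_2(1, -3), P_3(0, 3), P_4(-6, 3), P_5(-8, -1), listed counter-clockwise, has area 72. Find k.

-9

The doubled signed area Σ (x_i y_{i+1} − x_{i+1} y_i) is linear in k.
With k=0 it equals 63; the coefficient of k is -9 (from the two edges through P_1).
So -9·k + 63 = 2·72 = 144 ⇒ k = -9.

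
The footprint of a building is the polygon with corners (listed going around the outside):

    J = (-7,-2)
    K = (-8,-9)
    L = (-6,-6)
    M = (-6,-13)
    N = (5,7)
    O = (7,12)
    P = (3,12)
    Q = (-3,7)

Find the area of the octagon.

138.5

J→K: (-7)(-9) − (-8)(-2) = 47
K→L: (-8)(-6) − (-6)(-9) = -6
L→M: (-6)(-13) − (-6)(-6) = 42
M→N: (-6)(7) − (5)(-13) = 23
N→O: (5)(12) − (7)(7) = 11
O→P: (7)(12) − (3)(12) = 48
P→Q: (3)(7) − (-3)(12) = 57
Q→J: (-3)(-2) − (-7)(7) = 55
Σ = 277
Area = |Σ|/2 = 138.5.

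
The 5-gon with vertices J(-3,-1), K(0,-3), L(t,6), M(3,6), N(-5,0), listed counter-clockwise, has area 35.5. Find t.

Write out the shoelace sum; only the two edges meeting at L involve t:
2·Area = [(0·6 − t·(-3)) + (t·6 − 3·6)] + 44
       = 9·t + 26 = 71
⇒ t = 5.

5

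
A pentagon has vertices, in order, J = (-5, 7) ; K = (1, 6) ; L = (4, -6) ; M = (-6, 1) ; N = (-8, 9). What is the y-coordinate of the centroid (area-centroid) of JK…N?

319/156

Apply the surveyor's formula. First the cross-terms c_i = x_i·y_{i+1} − x_{i+1}·y_i:
  -37, -30, -32, -46, -11  ⇒  2A = -156, A = -78.
Then Σ (y_i + y_{i+1})·c_i = -957, so ȳ = -957 / (6·(-78)) = 319/156.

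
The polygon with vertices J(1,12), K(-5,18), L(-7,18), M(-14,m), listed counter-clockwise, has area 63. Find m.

Write out the shoelace sum; only the two edges meeting at M involve m:
2·Area = [((-7)·m − (-14)·18) + ((-14)·12 − 1·m)] + 114
       = -8·m + 198 = 126
⇒ m = 9.

9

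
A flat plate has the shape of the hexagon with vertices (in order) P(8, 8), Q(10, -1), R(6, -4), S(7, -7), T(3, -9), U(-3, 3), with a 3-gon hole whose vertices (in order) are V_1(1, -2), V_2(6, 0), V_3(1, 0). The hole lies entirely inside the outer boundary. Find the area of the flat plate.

117

Outer boundary:
Apply Gauss's area formula: 2A = Σ (x_i·y_{i+1} − x_{i+1}·y_i), indices taken mod 6.
Σ = (-88) + (-34) + (-14) + (-42) + (-18) + (-48) = -244
Area = |Σ|/2 = 122.
Hole:
Apply the surveyor's formula: 2A = Σ (x_i·y_{i+1} − x_{i+1}·y_i), indices taken mod 3.
Cross-terms: 12, 0, -2  ⇒  Σ = 10
Area = |Σ|/2 = 5.
Net area = 122 − 5 = 117.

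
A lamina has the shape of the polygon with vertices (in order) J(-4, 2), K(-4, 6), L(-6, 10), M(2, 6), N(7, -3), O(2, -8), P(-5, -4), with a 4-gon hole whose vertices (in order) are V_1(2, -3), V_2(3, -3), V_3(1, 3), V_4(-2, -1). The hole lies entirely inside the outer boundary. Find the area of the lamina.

Outer boundary:
Apply the surveyor's formula: 2A = Σ (x_i·y_{i+1} − x_{i+1}·y_i), indices taken mod 7.
J→K: (-4)(6) − (-4)(2) = -16
K→L: (-4)(10) − (-6)(6) = -4
L→M: (-6)(6) − (2)(10) = -56
M→N: (2)(-3) − (7)(6) = -48
N→O: (7)(-8) − (2)(-3) = -50
O→P: (2)(-4) − (-5)(-8) = -48
P→J: (-5)(2) − (-4)(-4) = -26
Σ = -248
Area = |Σ|/2 = 124.
Hole:
Apply the shoelace formula: 2A = Σ (x_i·y_{i+1} − x_{i+1}·y_i), indices taken mod 4.
Σ = (3) + (12) + (5) + (8) = 28
Area = |Σ|/2 = 14.
Net area = 124 − 14 = 110.

110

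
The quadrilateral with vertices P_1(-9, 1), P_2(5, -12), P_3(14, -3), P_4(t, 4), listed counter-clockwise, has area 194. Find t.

Write out the shoelace sum; only the two edges meeting at P_4 involve t:
2·Area = [(14·4 − t·(-3)) + (t·1 − (-9)·4)] + 256
       = 4·t + 348 = 388
⇒ t = 10.

10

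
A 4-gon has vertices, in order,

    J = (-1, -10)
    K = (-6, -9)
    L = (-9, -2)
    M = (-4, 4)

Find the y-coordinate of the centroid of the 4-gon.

Apply the shoelace formula. First the cross-terms c_i = x_i·y_{i+1} − x_{i+1}·y_i:
  -51, -69, -44, 44  ⇒  2A = -120, A = -60.
Then Σ (y_i + y_{i+1})·c_i = 1376, so ȳ = 1376 / (6·(-60)) = -172/45.

-172/45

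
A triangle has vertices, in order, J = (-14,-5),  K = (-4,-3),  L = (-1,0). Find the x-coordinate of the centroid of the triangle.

-19/3

Apply the shoelace (surveyor's) formula. First the cross-terms c_i = x_i·y_{i+1} − x_{i+1}·y_i:
  22, -3, 5  ⇒  2A = 24, A = 12.
Then Σ (x_i + x_{i+1})·c_i = -456, so x̄ = -456 / (6·12) = -19/3.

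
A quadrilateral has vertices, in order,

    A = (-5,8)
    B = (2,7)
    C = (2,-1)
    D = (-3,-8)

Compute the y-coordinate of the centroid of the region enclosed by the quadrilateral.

23/15

Apply the shoelace (surveyor's) formula. First the cross-terms c_i = x_i·y_{i+1} − x_{i+1}·y_i:
  -51, -16, -19, -64  ⇒  2A = -150, A = -75.
Then Σ (y_i + y_{i+1})·c_i = -690, so ȳ = -690 / (6·(-75)) = 23/15.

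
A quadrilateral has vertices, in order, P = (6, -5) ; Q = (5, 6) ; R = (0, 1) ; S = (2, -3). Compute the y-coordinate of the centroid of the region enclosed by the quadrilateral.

Apply the shoelace (surveyor's) formula. First the cross-terms c_i = x_i·y_{i+1} − x_{i+1}·y_i:
  61, 5, -2, 8  ⇒  2A = 72, A = 36.
Then Σ (y_i + y_{i+1})·c_i = 36, so ȳ = 36 / (6·36) = 1/6.

1/6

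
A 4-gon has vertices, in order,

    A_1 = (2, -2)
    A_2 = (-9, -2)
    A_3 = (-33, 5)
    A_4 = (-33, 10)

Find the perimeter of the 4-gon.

|A_1A_2| = √((-11)² + (0)²) = √121 = 11
|A_2A_3| = √((-24)² + (7)²) = √625 = 25
|A_3A_4| = √((0)² + (5)²) = √25 = 5
|A_4A_1| = √((35)² + (-12)²) = √1369 = 37
Perimeter = 11 + 25 + 5 + 37 = 78.

78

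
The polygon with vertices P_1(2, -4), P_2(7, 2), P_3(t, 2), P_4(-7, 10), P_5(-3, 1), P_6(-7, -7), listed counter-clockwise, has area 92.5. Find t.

The doubled signed area Σ (x_i y_{i+1} − x_{i+1} y_i) is linear in t.
With t=0 it equals 153; the coefficient of t is 8 (from the two edges through P_3).
So 8·t + 153 = 2·92.5 = 185 ⇒ t = 4.

4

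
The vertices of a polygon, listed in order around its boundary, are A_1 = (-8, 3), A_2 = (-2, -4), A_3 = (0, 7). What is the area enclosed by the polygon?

Σ = (38) + (-14) + (56) = 80
Area = |Σ|/2 = 40.

40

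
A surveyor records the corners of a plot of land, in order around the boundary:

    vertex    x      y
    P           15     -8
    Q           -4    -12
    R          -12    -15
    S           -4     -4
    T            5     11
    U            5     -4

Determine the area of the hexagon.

193.5

Apply the surveyor's formula: 2A = Σ (x_i·y_{i+1} − x_{i+1}·y_i), indices taken mod 6.
Σ = (-212) + (-84) + (-12) + (-24) + (-75) + (20) = -387
Area = |Σ|/2 = 193.5.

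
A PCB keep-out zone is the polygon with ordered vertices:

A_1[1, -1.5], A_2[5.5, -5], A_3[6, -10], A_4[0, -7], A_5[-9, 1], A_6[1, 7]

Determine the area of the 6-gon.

99.625

Apply the shoelace formula: 2A = Σ (x_i·y_{i+1} − x_{i+1}·y_i), indices taken mod 6.
Σ = (3.25) + (-25) + (-42) + (-63) + (-64) + (-8.5) = -199.25
Area = |Σ|/2 = 99.625.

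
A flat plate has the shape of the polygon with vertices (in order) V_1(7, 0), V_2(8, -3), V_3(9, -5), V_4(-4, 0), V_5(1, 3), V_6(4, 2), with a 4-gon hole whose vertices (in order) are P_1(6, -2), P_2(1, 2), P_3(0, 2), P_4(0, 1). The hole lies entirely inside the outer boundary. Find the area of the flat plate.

Outer boundary:
Apply the shoelace (surveyor's) formula: 2A = Σ (x_i·y_{i+1} − x_{i+1}·y_i), indices taken mod 6.
Cross-terms: -21, -13, -20, -12, -10, -14  ⇒  Σ = -90
Area = |Σ|/2 = 45.
Hole:
Apply the shoelace (surveyor's) formula: 2A = Σ (x_i·y_{i+1} − x_{i+1}·y_i), indices taken mod 4.
Σ = (14) + (2) + (0) + (-6) = 10
Area = |Σ|/2 = 5.
Net area = 45 − 5 = 40.

40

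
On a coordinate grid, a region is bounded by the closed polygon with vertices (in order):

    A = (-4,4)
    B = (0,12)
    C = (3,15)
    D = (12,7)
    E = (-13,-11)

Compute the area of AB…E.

190

Apply Gauss's area formula: 2A = Σ (x_i·y_{i+1} − x_{i+1}·y_i), indices taken mod 5.
Σ = (-48) + (-36) + (-159) + (-41) + (-96) = -380
Area = |Σ|/2 = 190.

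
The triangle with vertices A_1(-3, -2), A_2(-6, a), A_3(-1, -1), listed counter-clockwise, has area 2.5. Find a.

Write out the shoelace sum; only the two edges meeting at A_2 involve a:
2·Area = [((-3)·a − (-6)·(-2)) + ((-6)·(-1) − (-1)·a)] + -1
       = -2·a + -7 = 5
⇒ a = -6.

-6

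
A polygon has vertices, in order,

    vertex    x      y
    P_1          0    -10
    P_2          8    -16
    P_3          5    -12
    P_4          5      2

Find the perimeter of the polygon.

|P_1P_2| = √((8)² + (-6)²) = √100 = 10
|P_2P_3| = √((-3)² + (4)²) = √25 = 5
|P_3P_4| = √((0)² + (14)²) = √196 = 14
|P_4P_1| = √((-5)² + (-12)²) = √169 = 13
Perimeter = 10 + 5 + 14 + 13 = 42.

42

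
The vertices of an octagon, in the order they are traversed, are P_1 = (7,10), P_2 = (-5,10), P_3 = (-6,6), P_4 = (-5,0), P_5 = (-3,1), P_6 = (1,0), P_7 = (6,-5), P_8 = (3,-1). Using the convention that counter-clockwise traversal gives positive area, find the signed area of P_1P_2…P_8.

107.5

Apply the shoelace formula: 2A = Σ (x_i·y_{i+1} − x_{i+1}·y_i), indices taken mod 8.
Σ = (120) + (30) + (30) + (-5) + (-1) + (-5) + (9) + (37) = 215
Signed area = Σ/2 = 107.5 (positive ⇒ counter-clockwise traversal).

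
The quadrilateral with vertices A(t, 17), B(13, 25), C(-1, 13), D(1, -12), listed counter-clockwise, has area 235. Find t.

13

Write out the shoelace sum; only the two edges meeting at A involve t:
2·Area = [(1·17 − t·(-12)) + (t·25 − 13·17)] + 193
       = 37·t + -11 = 470
⇒ t = 13.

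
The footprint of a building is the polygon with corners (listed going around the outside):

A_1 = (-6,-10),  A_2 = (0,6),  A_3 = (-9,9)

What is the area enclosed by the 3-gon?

81

A_1→A_2: (-6)(6) − (0)(-10) = -36
A_2→A_3: (0)(9) − (-9)(6) = 54
A_3→A_1: (-9)(-10) − (-6)(9) = 144
Σ = 162
Area = |Σ|/2 = 81.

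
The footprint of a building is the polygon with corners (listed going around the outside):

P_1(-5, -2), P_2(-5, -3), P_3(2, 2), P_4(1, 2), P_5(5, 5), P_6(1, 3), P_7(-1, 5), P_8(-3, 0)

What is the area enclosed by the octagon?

Apply the shoelace formula: 2A = Σ (x_i·y_{i+1} − x_{i+1}·y_i), indices taken mod 8.
P_1→P_2: (-5)(-3) − (-5)(-2) = 5
P_2→P_3: (-5)(2) − (2)(-3) = -4
P_3→P_4: (2)(2) − (1)(2) = 2
P_4→P_5: (1)(5) − (5)(2) = -5
P_5→P_6: (5)(3) − (1)(5) = 10
P_6→P_7: (1)(5) − (-1)(3) = 8
P_7→P_8: (-1)(0) − (-3)(5) = 15
P_8→P_1: (-3)(-2) − (-5)(0) = 6
Σ = 37
Area = |Σ|/2 = 18.5.

18.5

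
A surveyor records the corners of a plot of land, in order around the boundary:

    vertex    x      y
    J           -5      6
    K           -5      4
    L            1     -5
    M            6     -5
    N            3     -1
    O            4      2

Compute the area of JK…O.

54.5

Σ = (10) + (21) + (25) + (9) + (10) + (34) = 109
Area = |Σ|/2 = 54.5.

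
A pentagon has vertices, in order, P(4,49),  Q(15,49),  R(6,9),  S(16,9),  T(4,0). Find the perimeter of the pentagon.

126

|PQ| = √((11)² + (0)²) = √121 = 11
|QR| = √((-9)² + (-40)²) = √1681 = 41
|RS| = √((10)² + (0)²) = √100 = 10
|ST| = √((-12)² + (-9)²) = √225 = 15
|TP| = √((0)² + (49)²) = √2401 = 49
Perimeter = 11 + 41 + 10 + 15 + 49 = 126.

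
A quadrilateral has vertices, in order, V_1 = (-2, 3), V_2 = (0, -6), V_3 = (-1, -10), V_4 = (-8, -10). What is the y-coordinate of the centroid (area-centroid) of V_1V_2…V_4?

Apply the shoelace formula. First the cross-terms c_i = x_i·y_{i+1} − x_{i+1}·y_i:
  12, -6, -70, -44  ⇒  2A = -108, A = -54.
Then Σ (y_i + y_{i+1})·c_i = 1768, so ȳ = 1768 / (6·(-54)) = -442/81.

-442/81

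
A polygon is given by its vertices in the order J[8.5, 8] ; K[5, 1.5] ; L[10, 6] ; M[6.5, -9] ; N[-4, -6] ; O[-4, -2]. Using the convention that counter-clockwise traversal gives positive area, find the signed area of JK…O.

J→K: (8.5)(1.5) − (5)(8) = -27.25
K→L: (5)(6) − (10)(1.5) = 15
L→M: (10)(-9) − (6.5)(6) = -129
M→N: (6.5)(-6) − (-4)(-9) = -75
N→O: (-4)(-2) − (-4)(-6) = -16
O→J: (-4)(8) − (8.5)(-2) = -15
Σ = -247.25
Signed area = Σ/2 = -123.625 (negative ⇒ clockwise traversal).

-123.625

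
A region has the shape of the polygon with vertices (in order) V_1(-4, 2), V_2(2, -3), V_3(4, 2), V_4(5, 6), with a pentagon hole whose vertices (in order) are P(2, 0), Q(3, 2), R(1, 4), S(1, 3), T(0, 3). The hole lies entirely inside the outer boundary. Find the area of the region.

Outer boundary:
Cross-terms: 8, 16, 14, 34  ⇒  Σ = 72
Area = |Σ|/2 = 36.
Hole:
Σ = (4) + (10) + (-1) + (3) + (-6) = 10
Area = |Σ|/2 = 5.
Net area = 36 − 5 = 31.

31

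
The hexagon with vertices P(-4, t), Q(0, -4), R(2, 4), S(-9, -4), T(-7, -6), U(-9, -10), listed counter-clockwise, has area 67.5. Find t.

-9

Write out the shoelace sum; only the two edges meeting at P involve t:
2·Area = [((-9)·t − (-4)·(-10)) + ((-4)·(-4) − 0·t)] + 78
       = -9·t + 54 = 135
⇒ t = -9.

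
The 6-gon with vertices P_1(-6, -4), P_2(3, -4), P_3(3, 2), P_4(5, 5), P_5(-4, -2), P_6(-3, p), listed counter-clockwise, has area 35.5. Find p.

The doubled signed area Σ (x_i y_{i+1} − x_{i+1} y_i) is linear in p.
With p=0 it equals 75; the coefficient of p is 2 (from the two edges through P_6).
So 2·p + 75 = 2·35.5 = 71 ⇒ p = -2.

-2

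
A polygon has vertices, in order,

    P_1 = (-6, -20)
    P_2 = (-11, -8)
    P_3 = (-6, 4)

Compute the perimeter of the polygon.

|P_1P_2| = √((-5)² + (12)²) = √169 = 13
|P_2P_3| = √((5)² + (12)²) = √169 = 13
|P_3P_1| = √((0)² + (-24)²) = √576 = 24
Perimeter = 13 + 13 + 24 = 50.

50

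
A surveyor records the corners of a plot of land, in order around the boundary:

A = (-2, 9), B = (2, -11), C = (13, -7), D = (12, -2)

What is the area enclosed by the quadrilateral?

Apply the shoelace formula: 2A = Σ (x_i·y_{i+1} − x_{i+1}·y_i), indices taken mod 4.
Σ = (4) + (129) + (58) + (104) = 295
Area = |Σ|/2 = 147.5.

147.5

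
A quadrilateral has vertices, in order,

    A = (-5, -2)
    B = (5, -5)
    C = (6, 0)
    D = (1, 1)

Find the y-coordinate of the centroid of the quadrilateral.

Apply the surveyor's formula. First the cross-terms c_i = x_i·y_{i+1} − x_{i+1}·y_i:
  35, 30, 6, 3  ⇒  2A = 74, A = 37.
Then Σ (y_i + y_{i+1})·c_i = -392, so ȳ = -392 / (6·37) = -196/111.

-196/111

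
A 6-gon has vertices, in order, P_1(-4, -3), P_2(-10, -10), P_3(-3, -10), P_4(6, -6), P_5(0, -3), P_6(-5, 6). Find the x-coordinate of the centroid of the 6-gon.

-100/41

Apply the shoelace (surveyor's) formula. First the cross-terms c_i = x_i·y_{i+1} − x_{i+1}·y_i:
  10, 70, 78, -18, -15, 39  ⇒  2A = 164, A = 82.
Then Σ (x_i + x_{i+1})·c_i = -1200, so x̄ = -1200 / (6·82) = -100/41.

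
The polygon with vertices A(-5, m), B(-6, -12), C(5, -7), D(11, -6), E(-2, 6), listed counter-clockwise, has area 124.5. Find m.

The doubled signed area Σ (x_i y_{i+1} − x_{i+1} y_i) is linear in m.
With m=0 it equals 293; the coefficient of m is 4 (from the two edges through A).
So 4·m + 293 = 2·124.5 = 249 ⇒ m = -11.

-11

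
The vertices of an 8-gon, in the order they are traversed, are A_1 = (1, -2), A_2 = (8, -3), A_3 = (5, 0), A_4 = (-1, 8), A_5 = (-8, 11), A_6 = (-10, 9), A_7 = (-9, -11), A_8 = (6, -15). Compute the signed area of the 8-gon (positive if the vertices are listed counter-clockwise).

277

Apply the shoelace formula: 2A = Σ (x_i·y_{i+1} − x_{i+1}·y_i), indices taken mod 8.
A_1→A_2: (1)(-3) − (8)(-2) = 13
A_2→A_3: (8)(0) − (5)(-3) = 15
A_3→A_4: (5)(8) − (-1)(0) = 40
A_4→A_5: (-1)(11) − (-8)(8) = 53
A_5→A_6: (-8)(9) − (-10)(11) = 38
A_6→A_7: (-10)(-11) − (-9)(9) = 191
A_7→A_8: (-9)(-15) − (6)(-11) = 201
A_8→A_1: (6)(-2) − (1)(-15) = 3
Σ = 554
Signed area = Σ/2 = 277 (positive ⇒ counter-clockwise traversal).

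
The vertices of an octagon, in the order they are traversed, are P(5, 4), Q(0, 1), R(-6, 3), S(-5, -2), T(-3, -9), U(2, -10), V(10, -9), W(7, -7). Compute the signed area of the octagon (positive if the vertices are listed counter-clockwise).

P→Q: (5)(1) − (0)(4) = 5
Q→R: (0)(3) − (-6)(1) = 6
R→S: (-6)(-2) − (-5)(3) = 27
S→T: (-5)(-9) − (-3)(-2) = 39
T→U: (-3)(-10) − (2)(-9) = 48
U→V: (2)(-9) − (10)(-10) = 82
V→W: (10)(-7) − (7)(-9) = -7
W→P: (7)(4) − (5)(-7) = 63
Σ = 263
Signed area = Σ/2 = 131.5 (positive ⇒ counter-clockwise traversal).

131.5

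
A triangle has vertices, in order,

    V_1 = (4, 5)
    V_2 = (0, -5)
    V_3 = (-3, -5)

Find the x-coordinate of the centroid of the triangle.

Apply the shoelace formula. First the cross-terms c_i = x_i·y_{i+1} − x_{i+1}·y_i:
  -20, -15, 5  ⇒  2A = -30, A = -15.
Then Σ (x_i + x_{i+1})·c_i = -30, so x̄ = -30 / (6·(-15)) = 1/3.

1/3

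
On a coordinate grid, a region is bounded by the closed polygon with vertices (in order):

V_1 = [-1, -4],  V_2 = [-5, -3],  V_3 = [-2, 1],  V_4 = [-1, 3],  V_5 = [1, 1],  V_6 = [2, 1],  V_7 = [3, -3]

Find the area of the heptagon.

V_1→V_2: (-1)(-3) − (-5)(-4) = -17
V_2→V_3: (-5)(1) − (-2)(-3) = -11
V_3→V_4: (-2)(3) − (-1)(1) = -5
V_4→V_5: (-1)(1) − (1)(3) = -4
V_5→V_6: (1)(1) − (2)(1) = -1
V_6→V_7: (2)(-3) − (3)(1) = -9
V_7→V_1: (3)(-4) − (-1)(-3) = -15
Σ = -62
Area = |Σ|/2 = 31.

31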